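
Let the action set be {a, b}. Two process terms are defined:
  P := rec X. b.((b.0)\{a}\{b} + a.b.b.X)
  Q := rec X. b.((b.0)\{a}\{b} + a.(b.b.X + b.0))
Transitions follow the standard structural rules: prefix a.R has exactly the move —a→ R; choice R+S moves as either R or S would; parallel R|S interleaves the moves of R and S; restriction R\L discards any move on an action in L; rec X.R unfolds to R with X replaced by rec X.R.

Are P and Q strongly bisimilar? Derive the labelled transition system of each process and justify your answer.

LTS(P): 4 reachable states
  m0 = rec X. b.((b.0)\{a}\{b} + a.b.b.X) | --b--▸ m1
  m1 = (b.0)\{a}\{b} + a.b.b.(rec X. b.((b.0)\{a}\{b} + a.b.b.X)) | --a--▸ m2
  m2 = b.b.(rec X. b.((b.0)\{a}\{b} + a.b.b.X)) | --b--▸ m3
  m3 = b.(rec X. b.((b.0)\{a}\{b} + a.b.b.X)) | --b--▸ m0
LTS(Q): 5 reachable states
  n0 = rec X. b.((b.0)\{a}\{b} + a.(b.b.X + b.0)) | --b--▸ n1
  n1 = (b.0)\{a}\{b} + a.(b.b.(rec X. b.((b.0)\{a}\{b} + a.(b.b.X + b.0))) + b.0) | --a--▸ n2
  n2 = b.b.(rec X. b.((b.0)\{a}\{b} + a.(b.b.X + b.0))) + b.0 | --b--▸ n3, --b--▸ n4
  n3 = 0 | (no moves)
  n4 = b.(rec X. b.((b.0)\{a}\{b} + a.(b.b.X + b.0))) | --b--▸ n0
Coarsest stable partition (strong bisimilarity classes):
  B0 = {m0}
  B1 = {m1}
  B2 = {m2}
  B3 = {m3}
  B4 = {n0}
  B5 = {n1}
  B6 = {n2}
  B7 = {n3}
  B8 = {n4}
m0 ∈ B0, n0 ∈ B4 → different blocks

NO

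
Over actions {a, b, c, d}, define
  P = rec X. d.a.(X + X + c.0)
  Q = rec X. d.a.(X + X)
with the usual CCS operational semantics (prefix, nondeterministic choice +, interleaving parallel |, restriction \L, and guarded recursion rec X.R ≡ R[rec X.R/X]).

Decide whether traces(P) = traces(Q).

Reachable graph of P (4 states):
  m0 = rec X. d.a.(X + X + c.0) ⊢ —d→ m1
  m1 = a.((rec X. d.a.(X + X + c.0)) + (rec X. d.a.(X + X + c.0)) + c.0) ⊢ —a→ m2
  m2 = (rec X. d.a.(X + X + c.0)) + (rec X. d.a.(X + X + c.0)) + c.0 ⊢ —c→ m3, —d→ m1
  m3 = 0 ⊢ stopped
Reachable graph of Q (3 states):
  n0 = rec X. d.a.(X + X) ⊢ —d→ n1
  n1 = a.((rec X. d.a.(X + X)) + (rec X. d.a.(X + X))) ⊢ —a→ n2
  n2 = (rec X. d.a.(X + X)) + (rec X. d.a.(X + X)) ⊢ —d→ n1
Run σ = ⟨dac⟩ on P: start {m0}
  after d @ step 1: {m1}
  after a @ step 2: {m2}
  after c @ step 3: {m3}
  P completes σ.
Run σ = ⟨dac⟩ on Q: start {n0}
  after d @ step 1: {n1}
  after a @ step 2: {n2}
  after c @ step 3: no successor for Q

traces(P) ≠ traces(Q) — witness ⟨dac⟩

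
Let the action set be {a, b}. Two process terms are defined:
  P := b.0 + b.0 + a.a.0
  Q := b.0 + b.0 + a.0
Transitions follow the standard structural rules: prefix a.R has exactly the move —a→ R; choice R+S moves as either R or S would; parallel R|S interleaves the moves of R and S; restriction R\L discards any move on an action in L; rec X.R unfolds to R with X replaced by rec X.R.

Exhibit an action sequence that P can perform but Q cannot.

aa

P's transition system — 3 states:
  u0 = b.0 + b.0 + a.a.0 | =a=> u1, =b=> u2
  u1 = a.0 | =a=> u2
  u2 = 0 | stopped
Q's transition system — 2 states:
  v0 = b.0 + b.0 + a.0 | =a=> v1, =b=> v1
  v1 = 0 | stopped
Trace ⟨aa⟩ through P, begin at {u0}:
  step 1 (a): {u1}
  step 2 (a): {u2}
  P completes σ.
Trace ⟨aa⟩ through Q, begin at {v0}:
  step 1 (a): {v1}
  step 2 (a): ∅ (Q stuck)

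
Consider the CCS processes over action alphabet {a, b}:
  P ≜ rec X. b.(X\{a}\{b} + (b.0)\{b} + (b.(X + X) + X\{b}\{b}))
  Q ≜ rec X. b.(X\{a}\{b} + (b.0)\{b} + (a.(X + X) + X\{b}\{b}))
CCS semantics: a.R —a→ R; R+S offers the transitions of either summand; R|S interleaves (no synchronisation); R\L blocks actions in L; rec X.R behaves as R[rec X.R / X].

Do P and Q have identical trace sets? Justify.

LTS(P): 3 reachable states
  m0 = rec X. b.(X\{a}\{b} + (b.0)\{b} + (b.(X + X) + X\{b}\{b})) → --b--▸ m1
  m1 = (rec X. b.(X\{a}\{b} + (b.0)\{b} + (b.(X + X) + X\{b}\{b})))\{a}\{b} + (b.0)\{b} + (b.((rec X. b.(X\{a}\{b} + (b.0)\{b} + (b.(X + X) + X\{b}\{b}))) + (rec X. b.(X\{a}\{b} + (b.0)\{b} + (b.(X + X) + X\{b}\{b})))) + (rec X. b.(X\{a}\{b} + (b.0)\{b} + (b.(X + X) + X\{b}\{b})))\{b}\{b}) → --b--▸ m2
  m2 = (rec X. b.(X\{a}\{b} + (b.0)\{b} + (b.(X + X) + X\{b}\{b}))) + (rec X. b.(X\{a}\{b} + (b.0)\{b} + (b.(X + X) + X\{b}\{b}))) → --b--▸ m1
LTS(Q): 3 reachable states
  n0 = rec X. b.(X\{a}\{b} + (b.0)\{b} + (a.(X + X) + X\{b}\{b})) → --b--▸ n1
  n1 = (rec X. b.(X\{a}\{b} + (b.0)\{b} + (a.(X + X) + X\{b}\{b})))\{a}\{b} + (b.0)\{b} + (a.((rec X. b.(X\{a}\{b} + (b.0)\{b} + (a.(X + X) + X\{b}\{b}))) + (rec X. b.(X\{a}\{b} + (b.0)\{b} + (a.(X + X) + X\{b}\{b})))) + (rec X. b.(X\{a}\{b} + (b.0)\{b} + (a.(X + X) + X\{b}\{b})))\{b}\{b}) → --a--▸ n2
  n2 = (rec X. b.(X\{a}\{b} + (b.0)\{b} + (a.(X + X) + X\{b}\{b}))) + (rec X. b.(X\{a}\{b} + (b.0)\{b} + (a.(X + X) + X\{b}\{b}))) → --b--▸ n1
Run σ = ⟨bb⟩ on P: start {m0}
  step 1 (b): {m1}
  step 2 (b): {m2}
  P completes σ.
Run σ = ⟨bb⟩ on Q: start {n0}
  step 1 (b): {n1}
  step 2 (b): no successor for Q

NO — witness ⟨bb⟩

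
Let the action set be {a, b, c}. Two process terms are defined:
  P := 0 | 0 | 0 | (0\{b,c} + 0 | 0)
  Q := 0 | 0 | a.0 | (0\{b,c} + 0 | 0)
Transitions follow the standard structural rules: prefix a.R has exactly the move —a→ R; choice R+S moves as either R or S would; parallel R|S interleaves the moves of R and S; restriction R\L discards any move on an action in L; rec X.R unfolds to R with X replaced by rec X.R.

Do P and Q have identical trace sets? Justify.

LTS(P): 1 reachable states
  u0 = 0 | 0 | 0 | (0\{b,c} + 0 | 0) → deadlocked
LTS(Q): 2 reachable states
  v0 = 0 | 0 | a.0 | (0\{b,c} + 0 | 0) → —a→ v1
  v1 = 0 | 0 | 0 | (0\{b,c} + 0 | 0) → deadlocked
Run σ = ⟨a⟩ on Q: start {v0}
  [1] a ⇒ {v1}
  Q completes σ.
Run σ = ⟨a⟩ on P: start {u0}
  [1] a ⇒ ∅ (P stuck)

trace-distinct — witness ⟨a⟩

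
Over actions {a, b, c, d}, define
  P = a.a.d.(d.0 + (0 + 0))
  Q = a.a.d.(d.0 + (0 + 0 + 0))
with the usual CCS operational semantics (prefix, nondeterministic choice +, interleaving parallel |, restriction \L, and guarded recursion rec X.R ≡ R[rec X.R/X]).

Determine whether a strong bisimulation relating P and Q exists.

YES

Reachable graph of P (5 states):
  s0 = a.a.d.(d.0 + (0 + 0)) ⊢ --a--▸ s1
  s1 = a.d.(d.0 + (0 + 0)) ⊢ --a--▸ s2
  s2 = d.(d.0 + (0 + 0)) ⊢ --d--▸ s3
  s3 = d.0 + (0 + 0) ⊢ --d--▸ s4
  s4 = 0 ⊢ (no moves)
Reachable graph of Q (5 states):
  t0 = a.a.d.(d.0 + (0 + 0 + 0)) ⊢ --a--▸ t1
  t1 = a.d.(d.0 + (0 + 0 + 0)) ⊢ --a--▸ t2
  t2 = d.(d.0 + (0 + 0 + 0)) ⊢ --d--▸ t3
  t3 = d.0 + (0 + 0 + 0) ⊢ --d--▸ t4
  t4 = 0 ⊢ (no moves)
Bisimilarity quotient blocks:
  B0 = {s0, t0}
  B1 = {s1, t1}
  B2 = {s2, t2}
  B3 = {s3, t3}
  B4 = {s4, t4}
s0 ∈ B0, t0 ∈ B0 → same block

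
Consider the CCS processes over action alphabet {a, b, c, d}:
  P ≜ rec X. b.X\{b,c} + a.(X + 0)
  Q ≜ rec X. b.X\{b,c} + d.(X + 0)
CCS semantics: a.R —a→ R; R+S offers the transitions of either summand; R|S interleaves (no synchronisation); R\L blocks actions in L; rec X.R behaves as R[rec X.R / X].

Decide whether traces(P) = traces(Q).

LTS(P): 4 reachable states
  s0 = rec X. b.X\{b,c} + a.(X + 0) :: =a=> s1, =b=> s2
  s1 = (rec X. b.X\{b,c} + a.(X + 0)) + 0 :: =a=> s1, =b=> s2
  s2 = (rec X. b.X\{b,c} + a.(X + 0))\{b,c} :: =a=> s3
  s3 = ((rec X. b.X\{b,c} + a.(X + 0)) + 0)\{b,c} :: =a=> s3
LTS(Q): 4 reachable states
  t0 = rec X. b.X\{b,c} + d.(X + 0) :: =b=> t1, =d=> t2
  t1 = (rec X. b.X\{b,c} + d.(X + 0))\{b,c} :: =d=> t3
  t2 = (rec X. b.X\{b,c} + d.(X + 0)) + 0 :: =b=> t1, =d=> t2
  t3 = ((rec X. b.X\{b,c} + d.(X + 0)) + 0)\{b,c} :: =d=> t3
Run σ = ⟨a⟩ on P: start {s0}
  step 1 (a): {s1}
  — P admits the full trace.
Run σ = ⟨a⟩ on Q: start {t0}
  step 1 (a): no successor for Q

traces(P) ≠ traces(Q) — witness ⟨a⟩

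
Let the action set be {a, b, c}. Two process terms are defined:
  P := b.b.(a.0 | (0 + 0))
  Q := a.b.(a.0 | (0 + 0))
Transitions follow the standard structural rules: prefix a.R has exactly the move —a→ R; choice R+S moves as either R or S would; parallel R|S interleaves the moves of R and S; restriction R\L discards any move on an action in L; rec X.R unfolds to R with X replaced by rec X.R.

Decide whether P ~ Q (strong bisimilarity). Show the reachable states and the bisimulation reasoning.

LTS(P): 4 reachable states
  p0 = b.b.(a.0 | (0 + 0)) :: =b=> p1
  p1 = b.(a.0 | (0 + 0)) :: =b=> p2
  p2 = a.0 | (0 + 0) :: =a=> p3
  p3 = 0 | (0 + 0) :: deadlocked
LTS(Q): 4 reachable states
  q0 = a.b.(a.0 | (0 + 0)) :: =a=> q1
  q1 = b.(a.0 | (0 + 0)) :: =b=> q2
  q2 = a.0 | (0 + 0) :: =a=> q3
  q3 = 0 | (0 + 0) :: deadlocked
Bisimilarity quotient blocks:
  B0 = {p0}
  B1 = {p1, q1}
  B2 = {p2, q2}
  B3 = {p3, q3}
  B4 = {q0}
p0 ∈ B0, q0 ∈ B4 → different blocks

P ≁ Q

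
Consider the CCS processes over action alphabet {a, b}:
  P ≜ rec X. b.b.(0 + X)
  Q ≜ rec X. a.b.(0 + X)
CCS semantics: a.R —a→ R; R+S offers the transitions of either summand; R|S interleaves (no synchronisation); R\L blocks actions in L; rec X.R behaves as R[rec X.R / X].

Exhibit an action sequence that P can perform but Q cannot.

LTS(P): 3 reachable states
  m0 = rec X. b.b.(0 + X) | =b=> m1
  m1 = b.(0 + (rec X. b.b.(0 + X))) | =b=> m2
  m2 = 0 + (rec X. b.b.(0 + X)) | =b=> m1
LTS(Q): 3 reachable states
  n0 = rec X. a.b.(0 + X) | =a=> n1
  n1 = b.(0 + (rec X. a.b.(0 + X))) | =b=> n2
  n2 = 0 + (rec X. a.b.(0 + X)) | =a=> n1
Executing b from P (initial set {m0}):
  after b @ step 1: {m1}
  P completes σ.
Executing b from Q (initial set {n0}):
  after b @ step 1: ∅  — Q cannot continue

b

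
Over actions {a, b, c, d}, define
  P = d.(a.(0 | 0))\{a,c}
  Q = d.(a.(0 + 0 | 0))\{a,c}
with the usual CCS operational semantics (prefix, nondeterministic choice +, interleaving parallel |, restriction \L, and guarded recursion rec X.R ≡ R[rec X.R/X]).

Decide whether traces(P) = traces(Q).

traces(P) = traces(Q)

Reachable graph of P (2 states):
  u0 = d.(a.(0 | 0))\{a,c} :: —d→ u1
  u1 = (a.(0 | 0))\{a,c} :: stopped
Reachable graph of Q (2 states):
  v0 = d.(a.(0 + 0 | 0))\{a,c} :: —d→ v1
  v1 = (a.(0 + 0 | 0))\{a,c} :: stopped
Coarsest stable partition (strong bisimilarity classes):
  B0 = {u0, v0}
  B1 = {u1, v1}
u0 ∈ B0, v0 ∈ B0 → same block
Bisimilar ⇒ trace-equivalent.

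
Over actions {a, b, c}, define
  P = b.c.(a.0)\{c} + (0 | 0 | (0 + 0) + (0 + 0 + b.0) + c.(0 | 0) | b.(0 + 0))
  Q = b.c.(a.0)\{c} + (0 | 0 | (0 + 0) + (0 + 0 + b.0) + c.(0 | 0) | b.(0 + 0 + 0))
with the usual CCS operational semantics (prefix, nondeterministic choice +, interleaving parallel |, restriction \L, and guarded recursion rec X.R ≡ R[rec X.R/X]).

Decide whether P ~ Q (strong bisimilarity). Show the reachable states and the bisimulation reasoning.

YES

LTS(P): 8 reachable states
  m0 = b.c.(a.0)\{c} + (0 | 0 | (0 + 0) + (0 + 0 + b.0) + c.(0 | 0) | b.(0 + 0)) → —b→ m1, —b→ m2, —b→ m3, —c→ m4
  m1 = 0 → stopped
  m2 = c.(0 | 0) | (0 + 0) → —c→ m5
  m3 = c.(a.0)\{c} → —c→ m6
  m4 = 0 | 0 | b.(0 + 0) → —b→ m5
  m5 = 0 | 0 | (0 + 0) → stopped
  m6 = (a.0)\{c} → —a→ m7
  m7 = 0\{c} → stopped
LTS(Q): 8 reachable states
  n0 = b.c.(a.0)\{c} + (0 | 0 | (0 + 0) + (0 + 0 + b.0) + c.(0 | 0) | b.(0 + 0 + 0)) → —b→ n1, —b→ n2, —b→ n3, —c→ n4
  n1 = 0 → stopped
  n2 = c.(0 | 0) | (0 + 0 + 0) → —c→ n5
  n3 = c.(a.0)\{c} → —c→ n6
  n4 = 0 | 0 | b.(0 + 0 + 0) → —b→ n5
  n5 = 0 | 0 | (0 + 0 + 0) → stopped
  n6 = (a.0)\{c} → —a→ n7
  n7 = 0\{c} → stopped
Bisimilarity quotient blocks:
  B0 = {m0, n0}
  B1 = {m2, n2}
  B2 = {m1, m5, m7, n1, n5, n7}
  B3 = {m4, n4}
  B4 = {m3, n3}
  B5 = {m6, n6}
m0 ∈ B0, n0 ∈ B0 → same block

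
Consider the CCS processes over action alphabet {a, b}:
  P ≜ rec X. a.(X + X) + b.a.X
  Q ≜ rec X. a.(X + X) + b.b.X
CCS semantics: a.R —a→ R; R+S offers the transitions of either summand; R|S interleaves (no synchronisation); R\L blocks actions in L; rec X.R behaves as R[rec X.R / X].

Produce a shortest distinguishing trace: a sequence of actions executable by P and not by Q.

ba

LTS(P): 3 reachable states
  m0 = rec X. a.(X + X) + b.a.X :: =a=> m1, =b=> m2
  m1 = (rec X. a.(X + X) + b.a.X) + (rec X. a.(X + X) + b.a.X) :: =a=> m1, =b=> m2
  m2 = a.(rec X. a.(X + X) + b.a.X) :: =a=> m0
LTS(Q): 3 reachable states
  n0 = rec X. a.(X + X) + b.b.X :: =a=> n1, =b=> n2
  n1 = (rec X. a.(X + X) + b.b.X) + (rec X. a.(X + X) + b.b.X) :: =a=> n1, =b=> n2
  n2 = b.(rec X. a.(X + X) + b.b.X) :: =b=> n0
Trace ⟨ba⟩ through P, begin at {m0}:
  [1] b ⇒ {m2}
  [2] a ⇒ {m0}
  ✓ P
Trace ⟨ba⟩ through Q, begin at {n0}:
  [1] b ⇒ {n2}
  [2] a ⇒ ∅ (Q stuck)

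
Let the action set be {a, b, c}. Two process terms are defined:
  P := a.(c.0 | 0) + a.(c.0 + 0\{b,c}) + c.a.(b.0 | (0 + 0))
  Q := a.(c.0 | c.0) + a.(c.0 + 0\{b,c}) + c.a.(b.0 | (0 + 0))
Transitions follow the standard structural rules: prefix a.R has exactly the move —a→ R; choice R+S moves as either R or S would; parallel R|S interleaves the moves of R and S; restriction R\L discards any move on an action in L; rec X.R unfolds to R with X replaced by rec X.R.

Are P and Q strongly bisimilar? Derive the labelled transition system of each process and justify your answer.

not bisimilar

LTS(P): 8 reachable states
  m0 = a.(c.0 | 0) + a.(c.0 + 0\{b,c}) + c.a.(b.0 | (0 + 0)) | —a→ m1, —a→ m2, —c→ m3
  m1 = c.0 + 0\{b,c} | —c→ m4
  m2 = c.0 | 0 | —c→ m5
  m3 = a.(b.0 | (0 + 0)) | —a→ m6
  m4 = 0 | ∅
  m5 = 0 | 0 | ∅
  m6 = b.0 | (0 + 0) | —b→ m7
  m7 = 0 | (0 + 0) | ∅
LTS(Q): 10 reachable states
  n0 = a.(c.0 | c.0) + a.(c.0 + 0\{b,c}) + c.a.(b.0 | (0 + 0)) | —a→ n1, —a→ n2, —c→ n3
  n1 = c.0 + 0\{b,c} | —c→ n4
  n2 = c.0 | c.0 | —c→ n5, —c→ n6
  n3 = a.(b.0 | (0 + 0)) | —a→ n7
  n4 = 0 | ∅
  n5 = 0 | c.0 | —c→ n8
  n6 = c.0 | 0 | —c→ n8
  n7 = b.0 | (0 + 0) | —b→ n9
  n8 = 0 | 0 | ∅
  n9 = 0 | (0 + 0) | ∅
Partition-refinement fixed point:
  B0 = {m0}
  B1 = {m1, m2, n1, n5, n6}
  B2 = {m4, m5, m7, n4, n8, n9}
  B3 = {m3, n3}
  B4 = {m6, n7}
  B5 = {n0}
  B6 = {n2}
m0 ∈ B0, n0 ∈ B5 → different blocks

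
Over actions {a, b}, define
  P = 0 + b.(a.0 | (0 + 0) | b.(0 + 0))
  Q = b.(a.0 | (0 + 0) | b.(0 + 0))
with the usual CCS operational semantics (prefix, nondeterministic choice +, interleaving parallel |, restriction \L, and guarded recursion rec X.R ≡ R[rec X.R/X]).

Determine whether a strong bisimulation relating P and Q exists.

bisimilar

P's transition system — 5 states:
  s0 = 0 + b.(a.0 | (0 + 0) | b.(0 + 0)) → ··b··> s1
  s1 = a.0 | (0 + 0) | b.(0 + 0) → ··a··> s2, ··b··> s3
  s2 = 0 | (0 + 0) | b.(0 + 0) → ··b··> s4
  s3 = a.0 | (0 + 0) | (0 + 0) → ··a··> s4
  s4 = 0 | (0 + 0) | (0 + 0) → (no moves)
Q's transition system — 5 states:
  t0 = b.(a.0 | (0 + 0) | b.(0 + 0)) → ··b··> t1
  t1 = a.0 | (0 + 0) | b.(0 + 0) → ··a··> t2, ··b··> t3
  t2 = 0 | (0 + 0) | b.(0 + 0) → ··b··> t4
  t3 = a.0 | (0 + 0) | (0 + 0) → ··a··> t4
  t4 = 0 | (0 + 0) | (0 + 0) → (no moves)
Bisimilarity quotient blocks:
  B0 = {s0, t0}
  B1 = {s1, t1}
  B2 = {s3, t3}
  B3 = {s4, t4}
  B4 = {s2, t2}
s0 ∈ B0, t0 ∈ B0 → same block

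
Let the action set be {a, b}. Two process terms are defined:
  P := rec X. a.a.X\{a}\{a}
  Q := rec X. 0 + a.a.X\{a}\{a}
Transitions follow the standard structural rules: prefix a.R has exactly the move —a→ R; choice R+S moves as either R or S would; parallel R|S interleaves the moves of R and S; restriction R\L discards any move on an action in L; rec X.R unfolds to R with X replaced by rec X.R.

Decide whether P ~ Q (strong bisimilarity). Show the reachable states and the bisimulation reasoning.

P's transition system — 3 states:
  p0 = rec X. a.a.X\{a}\{a} has moves --a--▸ p1
  p1 = a.(rec X. a.a.X\{a}\{a})\{a}\{a} has moves --a--▸ p2
  p2 = (rec X. a.a.X\{a}\{a})\{a}\{a} has moves deadlocked
Q's transition system — 3 states:
  q0 = rec X. 0 + a.a.X\{a}\{a} has moves --a--▸ q1
  q1 = a.(rec X. 0 + a.a.X\{a}\{a})\{a}\{a} has moves --a--▸ q2
  q2 = (rec X. 0 + a.a.X\{a}\{a})\{a}\{a} has moves deadlocked
Partition-refinement fixed point:
  B0 = {p0, q0}
  B1 = {p1, q1}
  B2 = {p2, q2}
p0 ∈ B0, q0 ∈ B0 → same block

YES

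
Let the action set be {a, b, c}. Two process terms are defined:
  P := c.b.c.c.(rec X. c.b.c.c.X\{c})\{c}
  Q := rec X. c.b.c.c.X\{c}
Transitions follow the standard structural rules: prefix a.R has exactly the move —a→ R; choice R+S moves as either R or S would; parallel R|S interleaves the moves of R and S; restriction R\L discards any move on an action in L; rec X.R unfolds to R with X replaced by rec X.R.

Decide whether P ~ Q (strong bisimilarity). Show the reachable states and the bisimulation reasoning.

P ~ Q

LTS(P): 5 reachable states
  m0 = c.b.c.c.(rec X. c.b.c.c.X\{c})\{c} has moves --c--▸ m1
  m1 = b.c.c.(rec X. c.b.c.c.X\{c})\{c} has moves --b--▸ m2
  m2 = c.c.(rec X. c.b.c.c.X\{c})\{c} has moves --c--▸ m3
  m3 = c.(rec X. c.b.c.c.X\{c})\{c} has moves --c--▸ m4
  m4 = (rec X. c.b.c.c.X\{c})\{c} has moves ·
LTS(Q): 5 reachable states
  n0 = rec X. c.b.c.c.X\{c} has moves --c--▸ n1
  n1 = b.c.c.(rec X. c.b.c.c.X\{c})\{c} has moves --b--▸ n2
  n2 = c.c.(rec X. c.b.c.c.X\{c})\{c} has moves --c--▸ n3
  n3 = c.(rec X. c.b.c.c.X\{c})\{c} has moves --c--▸ n4
  n4 = (rec X. c.b.c.c.X\{c})\{c} has moves ·
Bisimilarity quotient blocks:
  B0 = {m0, n0}
  B1 = {m1, n1}
  B2 = {m2, n2}
  B3 = {m3, n3}
  B4 = {m4, n4}
m0 ∈ B0, n0 ∈ B0 → same block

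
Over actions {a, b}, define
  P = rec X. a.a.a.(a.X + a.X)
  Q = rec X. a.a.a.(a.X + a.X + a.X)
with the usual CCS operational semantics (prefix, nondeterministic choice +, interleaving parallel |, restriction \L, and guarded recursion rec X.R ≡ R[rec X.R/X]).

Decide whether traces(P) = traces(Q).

Reachable graph of P (4 states):
  u0 = rec X. a.a.a.(a.X + a.X) → =a=> u1
  u1 = a.a.(a.(rec X. a.a.a.(a.X + a.X)) + a.(rec X. a.a.a.(a.X + a.X))) → =a=> u2
  u2 = a.(a.(rec X. a.a.a.(a.X + a.X)) + a.(rec X. a.a.a.(a.X + a.X))) → =a=> u3
  u3 = a.(rec X. a.a.a.(a.X + a.X)) + a.(rec X. a.a.a.(a.X + a.X)) → =a=> u0
Reachable graph of Q (4 states):
  v0 = rec X. a.a.a.(a.X + a.X + a.X) → =a=> v1
  v1 = a.a.(a.(rec X. a.a.a.(a.X + a.X + a.X)) + a.(rec X. a.a.a.(a.X + a.X + a.X)) + a.(rec X. a.a.a.(a.X + a.X + a.X))) → =a=> v2
  v2 = a.(a.(rec X. a.a.a.(a.X + a.X + a.X)) + a.(rec X. a.a.a.(a.X + a.X + a.X)) + a.(rec X. a.a.a.(a.X + a.X + a.X))) → =a=> v3
  v3 = a.(rec X. a.a.a.(a.X + a.X + a.X)) + a.(rec X. a.a.a.(a.X + a.X + a.X)) + a.(rec X. a.a.a.(a.X + a.X + a.X)) → =a=> v0
Bisimilarity quotient blocks:
  B0 = {u0, u1, u2, u3, v0, v1, v2, v3}
u0 ∈ B0, v0 ∈ B0 → same block
Bisimilar ⇒ trace-equivalent.

traces(P) = traces(Q)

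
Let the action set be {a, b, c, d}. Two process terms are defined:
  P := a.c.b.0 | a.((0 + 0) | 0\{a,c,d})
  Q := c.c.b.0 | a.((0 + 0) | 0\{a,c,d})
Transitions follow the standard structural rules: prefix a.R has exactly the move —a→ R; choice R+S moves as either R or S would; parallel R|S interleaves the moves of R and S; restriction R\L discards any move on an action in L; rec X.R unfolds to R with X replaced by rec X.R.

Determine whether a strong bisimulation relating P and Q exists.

P's transition system — 8 states:
  u0 = a.c.b.0 | a.((0 + 0) | 0\{a,c,d}) | ··a··> u1, ··a··> u2
  u1 = a.c.b.0 | ((0 + 0) | 0\{a,c,d}) | ··a··> u3
  u2 = c.b.0 | a.((0 + 0) | 0\{a,c,d}) | ··a··> u3, ··c··> u4
  u3 = c.b.0 | ((0 + 0) | 0\{a,c,d}) | ··c··> u5
  u4 = b.0 | a.((0 + 0) | 0\{a,c,d}) | ··a··> u5, ··b··> u6
  u5 = b.0 | ((0 + 0) | 0\{a,c,d}) | ··b··> u7
  u6 = 0 | a.((0 + 0) | 0\{a,c,d}) | ··a··> u7
  u7 = 0 | ((0 + 0) | 0\{a,c,d}) | stopped
Q's transition system — 8 states:
  v0 = c.c.b.0 | a.((0 + 0) | 0\{a,c,d}) | ··a··> v1, ··c··> v2
  v1 = c.c.b.0 | ((0 + 0) | 0\{a,c,d}) | ··c··> v3
  v2 = c.b.0 | a.((0 + 0) | 0\{a,c,d}) | ··a··> v3, ··c··> v4
  v3 = c.b.0 | ((0 + 0) | 0\{a,c,d}) | ··c··> v5
  v4 = b.0 | a.((0 + 0) | 0\{a,c,d}) | ··a··> v5, ··b··> v6
  v5 = b.0 | ((0 + 0) | 0\{a,c,d}) | ··b··> v7
  v6 = 0 | a.((0 + 0) | 0\{a,c,d}) | ··a··> v7
  v7 = 0 | ((0 + 0) | 0\{a,c,d}) | stopped
Partition-refinement fixed point:
  B0 = {u0}
  B1 = {u1}
  B2 = {u3, v3}
  B3 = {u5, v5}
  B4 = {u7, v7}
  B5 = {u2, v2}
  B6 = {u4, v4}
  B7 = {u6, v6}
  B8 = {v0}
  B9 = {v1}
u0 ∈ B0, v0 ∈ B8 → different blocks

P ≁ Q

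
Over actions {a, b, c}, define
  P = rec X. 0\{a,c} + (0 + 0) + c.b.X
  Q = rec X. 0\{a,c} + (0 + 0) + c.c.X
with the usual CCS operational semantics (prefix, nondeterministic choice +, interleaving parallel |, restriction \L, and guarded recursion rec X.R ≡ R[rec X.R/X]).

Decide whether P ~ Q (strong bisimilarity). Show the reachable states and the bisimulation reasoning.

P's transition system — 2 states:
  p0 = rec X. 0\{a,c} + (0 + 0) + c.b.X has moves --c--▸ p1
  p1 = b.(rec X. 0\{a,c} + (0 + 0) + c.b.X) has moves --b--▸ p0
Q's transition system — 2 states:
  q0 = rec X. 0\{a,c} + (0 + 0) + c.c.X has moves --c--▸ q1
  q1 = c.(rec X. 0\{a,c} + (0 + 0) + c.c.X) has moves --c--▸ q0
Bisimilarity quotient blocks:
  B0 = {p0}
  B1 = {p1}
  B2 = {q0, q1}
p0 ∈ B0, q0 ∈ B2 → different blocks

P ≁ Q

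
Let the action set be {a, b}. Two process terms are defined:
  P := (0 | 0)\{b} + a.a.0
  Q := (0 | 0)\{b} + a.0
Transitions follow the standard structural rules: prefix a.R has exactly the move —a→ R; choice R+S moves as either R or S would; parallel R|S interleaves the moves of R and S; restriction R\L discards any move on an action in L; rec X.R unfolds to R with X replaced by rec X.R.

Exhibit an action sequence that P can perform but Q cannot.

Reachable graph of P (3 states):
  u0 = (0 | 0)\{b} + a.a.0 → =a=> u1
  u1 = a.0 → =a=> u2
  u2 = 0 → deadlocked
Reachable graph of Q (2 states):
  v0 = (0 | 0)\{b} + a.0 → =a=> v1
  v1 = 0 → deadlocked
Run σ = ⟨aa⟩ on P: start {u0}
  after a @ step 1: {u1}
  after a @ step 2: {u2}
  ✓ P
Run σ = ⟨aa⟩ on Q: start {v0}
  after a @ step 1: {v1}
  after a @ step 2: ∅ (Q stuck)

aa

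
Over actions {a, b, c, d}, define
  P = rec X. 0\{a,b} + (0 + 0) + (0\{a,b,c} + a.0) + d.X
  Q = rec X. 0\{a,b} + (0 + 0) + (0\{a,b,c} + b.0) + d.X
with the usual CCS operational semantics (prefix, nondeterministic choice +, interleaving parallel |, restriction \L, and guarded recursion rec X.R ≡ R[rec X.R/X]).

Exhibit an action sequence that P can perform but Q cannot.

P's transition system — 2 states:
  p0 = rec X. 0\{a,b} + (0 + 0) + (0\{a,b,c} + a.0) + d.X :: ··a··> p1, ··d··> p0
  p1 = 0 :: deadlocked
Q's transition system — 2 states:
  q0 = rec X. 0\{a,b} + (0 + 0) + (0\{a,b,c} + b.0) + d.X :: ··b··> q1, ··d··> q0
  q1 = 0 :: deadlocked
Run σ = ⟨a⟩ on P: start {p0}
  step 1 (a): {p1}
  ✓ P
Run σ = ⟨a⟩ on Q: start {q0}
  step 1 (a): no successor for Q

a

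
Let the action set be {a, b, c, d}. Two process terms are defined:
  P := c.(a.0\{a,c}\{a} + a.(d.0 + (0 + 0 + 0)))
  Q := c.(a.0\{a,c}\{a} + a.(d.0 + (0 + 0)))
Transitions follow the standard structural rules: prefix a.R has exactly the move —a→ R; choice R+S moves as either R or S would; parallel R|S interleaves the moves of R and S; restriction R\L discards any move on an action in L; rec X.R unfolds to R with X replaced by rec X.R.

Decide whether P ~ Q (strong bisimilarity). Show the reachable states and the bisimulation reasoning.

Reachable graph of P (5 states):
  s0 = c.(a.0\{a,c}\{a} + a.(d.0 + (0 + 0 + 0))) → -c-> s1
  s1 = a.0\{a,c}\{a} + a.(d.0 + (0 + 0 + 0)) → -a-> s2, -a-> s3
  s2 = 0\{a,c}\{a} → deadlocked
  s3 = d.0 + (0 + 0 + 0) → -d-> s4
  s4 = 0 → deadlocked
Reachable graph of Q (5 states):
  t0 = c.(a.0\{a,c}\{a} + a.(d.0 + (0 + 0))) → -c-> t1
  t1 = a.0\{a,c}\{a} + a.(d.0 + (0 + 0)) → -a-> t2, -a-> t3
  t2 = 0\{a,c}\{a} → deadlocked
  t3 = d.0 + (0 + 0) → -d-> t4
  t4 = 0 → deadlocked
Bisimilarity quotient blocks:
  B0 = {s0, t0}
  B1 = {s1, t1}
  B2 = {s2, s4, t2, t4}
  B3 = {s3, t3}
s0 ∈ B0, t0 ∈ B0 → same block

YES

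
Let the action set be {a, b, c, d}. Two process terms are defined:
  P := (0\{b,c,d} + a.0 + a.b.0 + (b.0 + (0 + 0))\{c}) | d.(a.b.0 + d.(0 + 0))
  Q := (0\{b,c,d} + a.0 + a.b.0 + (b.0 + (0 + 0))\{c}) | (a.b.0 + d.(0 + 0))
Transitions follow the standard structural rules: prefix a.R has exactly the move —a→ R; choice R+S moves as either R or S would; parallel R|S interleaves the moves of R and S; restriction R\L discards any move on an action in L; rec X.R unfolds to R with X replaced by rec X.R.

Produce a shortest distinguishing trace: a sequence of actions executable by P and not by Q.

LTS(P): 20 reachable states
  p0 = (0\{b,c,d} + a.0 + a.b.0 + (b.0 + (0 + 0))\{c}) | d.(a.b.0 + d.(0 + 0)) | ··a··> p1, ··a··> p2, ··b··> p3, ··d··> p4
  p1 = 0 | d.(a.b.0 + d.(0 + 0)) | ··d··> p5
  p2 = b.0 | d.(a.b.0 + d.(0 + 0)) | ··b··> p1, ··d··> p6
  p3 = 0\{c} | d.(a.b.0 + d.(0 + 0)) | ··d··> p7
  p4 = (0\{b,c,d} + a.0 + a.b.0 + (b.0 + (0 + 0))\{c}) | (a.b.0 + d.(0 + 0)) | ··a··> p5, ··a··> p6, ··a··> p8, ··b··> p7, ··d··> p9
  p5 = 0 | (a.b.0 + d.(0 + 0)) | ··a··> p10, ··d··> p11
  p6 = b.0 | (a.b.0 + d.(0 + 0)) | ··a··> p12, ··b··> p5, ··d··> p13
  p7 = 0\{c} | (a.b.0 + d.(0 + 0)) | ··a··> p14, ··d··> p15
  p8 = (0\{b,c,d} + a.0 + a.b.0 + (b.0 + (0 + 0))\{c}) | b.0 | ··a··> p10, ··a··> p12, ··b··> p14, ··b··> p16
  p9 = (0\{b,c,d} + a.0 + a.b.0 + (b.0 + (0 + 0))\{c}) | (0 + 0) | ··a··> p11, ··a··> p13, ··b··> p15
  p10 = 0 | b.0 | ··b··> p17
  p11 = 0 | (0 + 0) | (no moves)
  p12 = b.0 | b.0 | ··b··> p10, ··b··> p18
  p13 = b.0 | (0 + 0) | ··b··> p11
  p14 = 0\{c} | b.0 | ··b··> p19
  p15 = 0\{c} | (0 + 0) | (no moves)
  p16 = (0\{b,c,d} + a.0 + a.b.0 + (b.0 + (0 + 0))\{c}) | 0 | ··a··> p17, ··a··> p18, ··b··> p19
  p17 = 0 | 0 | (no moves)
  p18 = b.0 | 0 | ··b··> p17
  p19 = 0\{c} | 0 | (no moves)
LTS(Q): 16 reachable states
  q0 = (0\{b,c,d} + a.0 + a.b.0 + (b.0 + (0 + 0))\{c}) | (a.b.0 + d.(0 + 0)) | ··a··> q1, ··a··> q2, ··a··> q3, ··b··> q4, ··d··> q5
  q1 = (0\{b,c,d} + a.0 + a.b.0 + (b.0 + (0 + 0))\{c}) | b.0 | ··a··> q6, ··a··> q7, ··b··> q8, ··b··> q9
  q2 = 0 | (a.b.0 + d.(0 + 0)) | ··a··> q6, ··d··> q10
  q3 = b.0 | (a.b.0 + d.(0 + 0)) | ··a··> q7, ··b··> q2, ··d··> q11
  q4 = 0\{c} | (a.b.0 + d.(0 + 0)) | ··a··> q9, ··d··> q12
  q5 = (0\{b,c,d} + a.0 + a.b.0 + (b.0 + (0 + 0))\{c}) | (0 + 0) | ··a··> q10, ··a··> q11, ··b··> q12
  q6 = 0 | b.0 | ··b··> q13
  q7 = b.0 | b.0 | ··b··> q14, ··b··> q6
  q8 = (0\{b,c,d} + a.0 + a.b.0 + (b.0 + (0 + 0))\{c}) | 0 | ··a··> q13, ··a··> q14, ··b··> q15
  q9 = 0\{c} | b.0 | ··b··> q15
  q10 = 0 | (0 + 0) | (no moves)
  q11 = b.0 | (0 + 0) | ··b··> q10
  q12 = 0\{c} | (0 + 0) | (no moves)
  q13 = 0 | 0 | (no moves)
  q14 = b.0 | 0 | ··b··> q13
  q15 = 0\{c} | 0 | (no moves)
Executing dd from P (initial set {p0}):
  step 1 (d): {p4}
  step 2 (d): {p9}
  ✓ P
Executing dd from Q (initial set {q0}):
  step 1 (d): {q5}
  step 2 (d): ∅ (Q stuck)

dd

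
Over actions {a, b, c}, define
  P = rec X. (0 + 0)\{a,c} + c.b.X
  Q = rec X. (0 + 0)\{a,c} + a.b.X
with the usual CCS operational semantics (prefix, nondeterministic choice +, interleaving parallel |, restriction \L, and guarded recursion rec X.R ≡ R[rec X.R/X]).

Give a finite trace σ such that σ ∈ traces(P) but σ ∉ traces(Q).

Reachable graph of P (2 states):
  m0 = rec X. (0 + 0)\{a,c} + c.b.X ⊢ =c=> m1
  m1 = b.(rec X. (0 + 0)\{a,c} + c.b.X) ⊢ =b=> m0
Reachable graph of Q (2 states):
  n0 = rec X. (0 + 0)\{a,c} + a.b.X ⊢ =a=> n1
  n1 = b.(rec X. (0 + 0)\{a,c} + a.b.X) ⊢ =b=> n0
Executing c from P (initial set {m0}):
  step 1 (c): {m1}
  P completes σ.
Executing c from Q (initial set {n0}):
  step 1 (c): ∅ (Q stuck)

c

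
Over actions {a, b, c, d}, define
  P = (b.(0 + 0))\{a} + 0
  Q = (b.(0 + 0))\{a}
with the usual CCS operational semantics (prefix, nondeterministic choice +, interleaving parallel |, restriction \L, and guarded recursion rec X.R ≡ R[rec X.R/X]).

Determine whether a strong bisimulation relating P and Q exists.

YES

LTS(P): 2 reachable states
  m0 = (b.(0 + 0))\{a} + 0 | =b=> m1
  m1 = (0 + 0)\{a} | ·
LTS(Q): 2 reachable states
  n0 = (b.(0 + 0))\{a} | =b=> n1
  n1 = (0 + 0)\{a} | ·
Bisimilarity quotient blocks:
  B0 = {m0, n0}
  B1 = {m1, n1}
m0 ∈ B0, n0 ∈ B0 → same block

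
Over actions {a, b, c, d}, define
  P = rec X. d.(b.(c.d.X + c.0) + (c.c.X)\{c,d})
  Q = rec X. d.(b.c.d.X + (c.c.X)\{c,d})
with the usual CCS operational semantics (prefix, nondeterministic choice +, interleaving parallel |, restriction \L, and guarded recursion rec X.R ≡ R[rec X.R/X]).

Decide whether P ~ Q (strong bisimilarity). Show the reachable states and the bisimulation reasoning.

Reachable graph of P (5 states):
  m0 = rec X. d.(b.(c.d.X + c.0) + (c.c.X)\{c,d}) | ··d··> m1
  m1 = b.(c.d.(rec X. d.(b.(c.d.X + c.0) + (c.c.X)\{c,d})) + c.0) + (c.c.(rec X. d.(b.(c.d.X + c.0) + (c.c.X)\{c,d})))\{c,d} | ··b··> m2
  m2 = c.d.(rec X. d.(b.(c.d.X + c.0) + (c.c.X)\{c,d})) + c.0 | ··c··> m3, ··c··> m4
  m3 = 0 | stopped
  m4 = d.(rec X. d.(b.(c.d.X + c.0) + (c.c.X)\{c,d})) | ··d··> m0
Reachable graph of Q (4 states):
  n0 = rec X. d.(b.c.d.X + (c.c.X)\{c,d}) | ··d··> n1
  n1 = b.c.d.(rec X. d.(b.c.d.X + (c.c.X)\{c,d})) + (c.c.(rec X. d.(b.c.d.X + (c.c.X)\{c,d})))\{c,d} | ··b··> n2
  n2 = c.d.(rec X. d.(b.c.d.X + (c.c.X)\{c,d})) | ··c··> n3
  n3 = d.(rec X. d.(b.c.d.X + (c.c.X)\{c,d})) | ··d··> n0
Bisimilarity quotient blocks:
  B0 = {m0}
  B1 = {m1}
  B2 = {m2}
  B3 = {m4}
  B4 = {m3}
  B5 = {n0}
  B6 = {n1}
  B7 = {n2}
  B8 = {n3}
m0 ∈ B0, n0 ∈ B5 → different blocks

P ≁ Q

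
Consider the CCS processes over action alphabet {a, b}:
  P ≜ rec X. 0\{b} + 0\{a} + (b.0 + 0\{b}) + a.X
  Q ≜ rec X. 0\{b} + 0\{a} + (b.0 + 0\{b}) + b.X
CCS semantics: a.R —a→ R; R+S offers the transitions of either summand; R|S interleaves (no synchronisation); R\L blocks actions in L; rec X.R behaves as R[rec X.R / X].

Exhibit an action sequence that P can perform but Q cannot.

a

P's transition system — 2 states:
  u0 = rec X. 0\{b} + 0\{a} + (b.0 + 0\{b}) + a.X | --a--▸ u0, --b--▸ u1
  u1 = 0 | (no moves)
Q's transition system — 2 states:
  v0 = rec X. 0\{b} + 0\{a} + (b.0 + 0\{b}) + b.X | --b--▸ v0, --b--▸ v1
  v1 = 0 | (no moves)
Run σ = ⟨a⟩ on P: start {u0}
  step 1 (a): {u0}
  P completes σ.
Run σ = ⟨a⟩ on Q: start {v0}
  step 1 (a): no successor for Q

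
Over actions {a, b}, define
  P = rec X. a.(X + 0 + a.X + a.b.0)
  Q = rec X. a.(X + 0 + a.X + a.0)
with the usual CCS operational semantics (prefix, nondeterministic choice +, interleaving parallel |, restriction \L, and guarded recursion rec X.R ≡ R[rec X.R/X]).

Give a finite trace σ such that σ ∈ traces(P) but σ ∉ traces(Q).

aab

P's transition system — 4 states:
  p0 = rec X. a.(X + 0 + a.X + a.b.0) ⊢ —a→ p1
  p1 = (rec X. a.(X + 0 + a.X + a.b.0)) + 0 + a.(rec X. a.(X + 0 + a.X + a.b.0)) + a.b.0 ⊢ —a→ p0, —a→ p1, —a→ p2
  p2 = b.0 ⊢ —b→ p3
  p3 = 0 ⊢ ∅
Q's transition system — 3 states:
  q0 = rec X. a.(X + 0 + a.X + a.0) ⊢ —a→ q1
  q1 = (rec X. a.(X + 0 + a.X + a.0)) + 0 + a.(rec X. a.(X + 0 + a.X + a.0)) + a.0 ⊢ —a→ q0, —a→ q1, —a→ q2
  q2 = 0 ⊢ ∅
Executing aab from P (initial set {p0}):
  after a @ step 1: {p1}
  after a @ step 2: {p0, p1, p2}
  after b @ step 3: {p3}
  — P admits the full trace.
Executing aab from Q (initial set {q0}):
  after a @ step 1: {q1}
  after a @ step 2: {q0, q1, q2}
  after b @ step 3: ∅  — Q cannot continue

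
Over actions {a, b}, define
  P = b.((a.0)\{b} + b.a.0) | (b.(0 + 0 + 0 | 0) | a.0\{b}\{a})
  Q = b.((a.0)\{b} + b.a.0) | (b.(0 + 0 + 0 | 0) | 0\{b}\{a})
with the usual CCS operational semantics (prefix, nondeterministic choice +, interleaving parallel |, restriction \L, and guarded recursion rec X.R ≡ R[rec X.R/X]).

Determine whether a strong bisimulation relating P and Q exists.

P ≁ Q

P's transition system — 20 states:
  p0 = b.((a.0)\{b} + b.a.0) | (b.(0 + 0 + 0 | 0) | a.0\{b}\{a}) ⊢ =a=> p1, =b=> p2, =b=> p3
  p1 = b.((a.0)\{b} + b.a.0) | (b.(0 + 0 + 0 | 0) | 0\{b}\{a}) ⊢ =b=> p4, =b=> p5
  p2 = ((a.0)\{b} + b.a.0) | (b.(0 + 0 + 0 | 0) | a.0\{b}\{a}) ⊢ =a=> p4, =a=> p6, =b=> p7, =b=> p8
  p3 = b.((a.0)\{b} + b.a.0) | ((0 + 0 + 0 | 0) | a.0\{b}\{a}) ⊢ =a=> p5, =b=> p7
  p4 = ((a.0)\{b} + b.a.0) | (b.(0 + 0 + 0 | 0) | 0\{b}\{a}) ⊢ =a=> p9, =b=> p10, =b=> p11
  p5 = b.((a.0)\{b} + b.a.0) | ((0 + 0 + 0 | 0) | 0\{b}\{a}) ⊢ =b=> p10
  p6 = 0\{b} | (b.(0 + 0 + 0 | 0) | a.0\{b}\{a}) ⊢ =a=> p9, =b=> p12
  p7 = ((a.0)\{b} + b.a.0) | ((0 + 0 + 0 | 0) | a.0\{b}\{a}) ⊢ =a=> p10, =a=> p12, =b=> p13
  p8 = a.0 | (b.(0 + 0 + 0 | 0) | a.0\{b}\{a}) ⊢ =a=> p11, =a=> p14, =b=> p13
  p9 = 0\{b} | (b.(0 + 0 + 0 | 0) | 0\{b}\{a}) ⊢ =b=> p15
  p10 = ((a.0)\{b} + b.a.0) | ((0 + 0 + 0 | 0) | 0\{b}\{a}) ⊢ =a=> p15, =b=> p16
  p11 = a.0 | (b.(0 + 0 + 0 | 0) | 0\{b}\{a}) ⊢ =a=> p17, =b=> p16
  p12 = 0\{b} | ((0 + 0 + 0 | 0) | a.0\{b}\{a}) ⊢ =a=> p15
  p13 = a.0 | ((0 + 0 + 0 | 0) | a.0\{b}\{a}) ⊢ =a=> p16, =a=> p18
  p14 = 0 | (b.(0 + 0 + 0 | 0) | a.0\{b}\{a}) ⊢ =a=> p17, =b=> p18
  p15 = 0\{b} | ((0 + 0 + 0 | 0) | 0\{b}\{a}) ⊢ ·
  p16 = a.0 | ((0 + 0 + 0 | 0) | 0\{b}\{a}) ⊢ =a=> p19
  p17 = 0 | (b.(0 + 0 + 0 | 0) | 0\{b}\{a}) ⊢ =b=> p19
  p18 = 0 | ((0 + 0 + 0 | 0) | a.0\{b}\{a}) ⊢ =a=> p19
  p19 = 0 | ((0 + 0 + 0 | 0) | 0\{b}\{a}) ⊢ ·
Q's transition system — 10 states:
  q0 = b.((a.0)\{b} + b.a.0) | (b.(0 + 0 + 0 | 0) | 0\{b}\{a}) ⊢ =b=> q1, =b=> q2
  q1 = ((a.0)\{b} + b.a.0) | (b.(0 + 0 + 0 | 0) | 0\{b}\{a}) ⊢ =a=> q3, =b=> q4, =b=> q5
  q2 = b.((a.0)\{b} + b.a.0) | ((0 + 0 + 0 | 0) | 0\{b}\{a}) ⊢ =b=> q4
  q3 = 0\{b} | (b.(0 + 0 + 0 | 0) | 0\{b}\{a}) ⊢ =b=> q6
  q4 = ((a.0)\{b} + b.a.0) | ((0 + 0 + 0 | 0) | 0\{b}\{a}) ⊢ =a=> q6, =b=> q7
  q5 = a.0 | (b.(0 + 0 + 0 | 0) | 0\{b}\{a}) ⊢ =a=> q8, =b=> q7
  q6 = 0\{b} | ((0 + 0 + 0 | 0) | 0\{b}\{a}) ⊢ ·
  q7 = a.0 | ((0 + 0 + 0 | 0) | 0\{b}\{a}) ⊢ =a=> q9
  q8 = 0 | (b.(0 + 0 + 0 | 0) | 0\{b}\{a}) ⊢ =b=> q9
  q9 = 0 | ((0 + 0 + 0 | 0) | 0\{b}\{a}) ⊢ ·
Partition-refinement fixed point:
  B0 = {p0}
  B1 = {p2}
  B2 = {p4, q1}
  B3 = {p10, q4}
  B4 = {p15, p19, q6, q9}
  B5 = {p12, p16, p18, q7}
  B6 = {p17, p9, q3, q8}
  B7 = {p11, p14, p6, q5}
  B8 = {p7}
  B9 = {p13}
  B10 = {p8}
  B11 = {p1, q0}
  B12 = {p5, q2}
  B13 = {p3}
p0 ∈ B0, q0 ∈ B11 → different blocks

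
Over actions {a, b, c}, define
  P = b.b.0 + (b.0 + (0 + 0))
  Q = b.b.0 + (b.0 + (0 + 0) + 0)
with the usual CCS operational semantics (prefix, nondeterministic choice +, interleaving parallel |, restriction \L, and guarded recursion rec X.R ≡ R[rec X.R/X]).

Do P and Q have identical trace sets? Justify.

P's transition system — 3 states:
  p0 = b.b.0 + (b.0 + (0 + 0)) → ··b··> p1, ··b··> p2
  p1 = 0 → ·
  p2 = b.0 → ··b··> p1
Q's transition system — 3 states:
  q0 = b.b.0 + (b.0 + (0 + 0) + 0) → ··b··> q1, ··b··> q2
  q1 = 0 → ·
  q2 = b.0 → ··b··> q1
Partition-refinement fixed point:
  B0 = {p0, q0}
  B1 = {p2, q2}
  B2 = {p1, q1}
p0 ∈ B0, q0 ∈ B0 → same block
Bisimilar ⇒ trace-equivalent.

trace-equivalent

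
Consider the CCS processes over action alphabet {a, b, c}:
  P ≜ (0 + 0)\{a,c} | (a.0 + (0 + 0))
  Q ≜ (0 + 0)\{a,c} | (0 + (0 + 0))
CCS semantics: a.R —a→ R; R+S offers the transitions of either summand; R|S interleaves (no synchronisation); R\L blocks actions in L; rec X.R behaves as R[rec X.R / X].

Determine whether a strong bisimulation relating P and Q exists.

P ≁ Q

P's transition system — 2 states:
  s0 = (0 + 0)\{a,c} | (a.0 + (0 + 0)) :: --a--▸ s1
  s1 = (0 + 0)\{a,c} | 0 :: (no moves)
Q's transition system — 1 states:
  t0 = (0 + 0)\{a,c} | (0 + (0 + 0)) :: (no moves)
Partition-refinement fixed point:
  B0 = {s0}
  B1 = {s1, t0}
s0 ∈ B0, t0 ∈ B1 → different blocks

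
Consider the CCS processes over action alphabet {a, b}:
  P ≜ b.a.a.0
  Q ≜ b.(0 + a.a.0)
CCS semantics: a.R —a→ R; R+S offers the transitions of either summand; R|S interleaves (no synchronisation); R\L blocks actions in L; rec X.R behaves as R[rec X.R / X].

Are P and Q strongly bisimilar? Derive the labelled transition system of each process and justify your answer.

bisimilar

Reachable graph of P (4 states):
  m0 = b.a.a.0 | —b→ m1
  m1 = a.a.0 | —a→ m2
  m2 = a.0 | —a→ m3
  m3 = 0 | deadlocked
Reachable graph of Q (4 states):
  n0 = b.(0 + a.a.0) | —b→ n1
  n1 = 0 + a.a.0 | —a→ n2
  n2 = a.0 | —a→ n3
  n3 = 0 | deadlocked
Bisimilarity quotient blocks:
  B0 = {m0, n0}
  B1 = {m1, n1}
  B2 = {m2, n2}
  B3 = {m3, n3}
m0 ∈ B0, n0 ∈ B0 → same block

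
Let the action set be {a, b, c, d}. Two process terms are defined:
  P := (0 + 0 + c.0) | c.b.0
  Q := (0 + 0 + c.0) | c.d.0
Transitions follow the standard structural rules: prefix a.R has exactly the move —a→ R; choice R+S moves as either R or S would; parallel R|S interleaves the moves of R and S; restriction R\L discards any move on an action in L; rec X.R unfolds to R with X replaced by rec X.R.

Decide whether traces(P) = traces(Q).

trace-distinct — witness ⟨cb⟩

Reachable graph of P (6 states):
  u0 = (0 + 0 + c.0) | c.b.0 ⊢ --c--▸ u1, --c--▸ u2
  u1 = (0 + 0 + c.0) | b.0 ⊢ --b--▸ u3, --c--▸ u4
  u2 = 0 | c.b.0 ⊢ --c--▸ u4
  u3 = (0 + 0 + c.0) | 0 ⊢ --c--▸ u5
  u4 = 0 | b.0 ⊢ --b--▸ u5
  u5 = 0 | 0 ⊢ stopped
Reachable graph of Q (6 states):
  v0 = (0 + 0 + c.0) | c.d.0 ⊢ --c--▸ v1, --c--▸ v2
  v1 = (0 + 0 + c.0) | d.0 ⊢ --c--▸ v3, --d--▸ v4
  v2 = 0 | c.d.0 ⊢ --c--▸ v3
  v3 = 0 | d.0 ⊢ --d--▸ v5
  v4 = (0 + 0 + c.0) | 0 ⊢ --c--▸ v5
  v5 = 0 | 0 ⊢ stopped
Run σ = ⟨cb⟩ on P: start {u0}
  [1] c ⇒ {u1, u2}
  [2] b ⇒ {u3}
  P completes σ.
Run σ = ⟨cb⟩ on Q: start {v0}
  [1] c ⇒ {v1, v2}
  [2] b ⇒ ∅  — Q cannot continue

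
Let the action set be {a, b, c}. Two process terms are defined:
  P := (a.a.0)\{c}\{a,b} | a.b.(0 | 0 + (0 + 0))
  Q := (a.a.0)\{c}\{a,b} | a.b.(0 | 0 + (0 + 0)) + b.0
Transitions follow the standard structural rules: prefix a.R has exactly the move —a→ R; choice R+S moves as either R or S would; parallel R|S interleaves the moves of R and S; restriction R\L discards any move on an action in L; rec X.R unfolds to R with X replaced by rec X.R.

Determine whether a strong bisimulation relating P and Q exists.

NO

LTS(P): 3 reachable states
  m0 = (a.a.0)\{c}\{a,b} | a.b.(0 | 0 + (0 + 0)) :: -a-> m1
  m1 = (a.a.0)\{c}\{a,b} | b.(0 | 0 + (0 + 0)) :: -b-> m2
  m2 = (a.a.0)\{c}\{a,b} | (0 | 0 + (0 + 0)) :: stopped
LTS(Q): 4 reachable states
  n0 = (a.a.0)\{c}\{a,b} | a.b.(0 | 0 + (0 + 0)) + b.0 :: -a-> n1, -b-> n2
  n1 = (a.a.0)\{c}\{a,b} | b.(0 | 0 + (0 + 0)) :: -b-> n3
  n2 = 0 :: stopped
  n3 = (a.a.0)\{c}\{a,b} | (0 | 0 + (0 + 0)) :: stopped
Bisimilarity quotient blocks:
  B0 = {m0}
  B1 = {m1, n1}
  B2 = {m2, n2, n3}
  B3 = {n0}
m0 ∈ B0, n0 ∈ B3 → different blocks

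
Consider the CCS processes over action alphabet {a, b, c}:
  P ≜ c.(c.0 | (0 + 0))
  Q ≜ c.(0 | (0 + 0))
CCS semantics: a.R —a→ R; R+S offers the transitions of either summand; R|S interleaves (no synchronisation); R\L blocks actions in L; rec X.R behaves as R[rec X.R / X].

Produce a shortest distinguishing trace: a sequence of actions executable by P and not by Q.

Reachable graph of P (3 states):
  u0 = c.(c.0 | (0 + 0)) → ··c··> u1
  u1 = c.0 | (0 + 0) → ··c··> u2
  u2 = 0 | (0 + 0) → ∅
Reachable graph of Q (2 states):
  v0 = c.(0 | (0 + 0)) → ··c··> v1
  v1 = 0 | (0 + 0) → ∅
Executing cc from P (initial set {u0}):
  after c @ step 1: {u1}
  after c @ step 2: {u2}
  ✓ P
Executing cc from Q (initial set {v0}):
  after c @ step 1: {v1}
  after c @ step 2: ∅ (Q stuck)

cc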